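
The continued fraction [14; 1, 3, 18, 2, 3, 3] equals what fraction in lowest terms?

25361/1719

Using pₖ = aₖpₖ₋₁ + pₖ₋₂ and qₖ = aₖqₖ₋₁ + qₖ₋₂:
  k=0: a=14, p=14, q=1
  k=1: a=1, p=15, q=1
  k=2: a=3, p=59, q=4
  k=3: a=18, p=1077, q=73
  k=4: a=2, p=2213, q=150
  k=5: a=3, p=7716, q=523
  k=6: a=3, p=25361, q=1719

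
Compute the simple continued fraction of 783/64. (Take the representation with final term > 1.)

783 = 12·64 + 15
64 = 4·15 + 4
15 = 3·4 + 3
4 = 1·3 + 1
3 = 3·1 + 0  (stop)
So 783/64 = [12; 4, 3, 1, 3].

[12; 4, 3, 1, 3]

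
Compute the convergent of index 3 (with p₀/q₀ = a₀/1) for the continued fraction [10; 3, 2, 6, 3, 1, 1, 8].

463/45

Using pₖ = aₖpₖ₋₁ + pₖ₋₂, qₖ = aₖqₖ₋₁ + qₖ₋₂ (with p₋₁=1, p₋₂=0, q₋₁=0, q₋₂=1):
  k=0: a=10, p=10, q=1
  k=1: a=3, p=31, q=3
  k=2: a=2, p=72, q=7
  k=3: a=6, p=463, q=45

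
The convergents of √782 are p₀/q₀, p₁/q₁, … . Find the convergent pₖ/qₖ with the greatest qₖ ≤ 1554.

43037/1539

√782 = [27; 1, 26, 1, 54, …] (period length 4).
Convergents:
  p_0/q_0 = 27/1
  p_1/q_1 = 28/1
  p_2/q_2 = 755/27
  p_3/q_3 = 783/28
  p_4/q_4 = 43037/1539
  p_5/q_5 = 43820/1567
q_4 = 1539 ≤ 1554 < 1567 = q_5, so the answer is 43037/1539.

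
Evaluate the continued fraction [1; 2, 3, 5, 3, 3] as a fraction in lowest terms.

Using pₖ = aₖpₖ₋₁ + pₖ₋₂ and qₖ = aₖqₖ₋₁ + qₖ₋₂:
  k=0: a=1, p=1, q=1
  k=1: a=2, p=3, q=2
  k=2: a=3, p=10, q=7
  k=3: a=5, p=53, q=37
  k=4: a=3, p=169, q=118
  k=5: a=3, p=560, q=391

560/391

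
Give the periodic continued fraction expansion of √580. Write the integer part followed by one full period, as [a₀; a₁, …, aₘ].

[24; 12, 48]

a₀ = ⌊√580⌋ = 24.
With m₀=0, d₀=1 and mₖ₊₁ = dₖaₖ − mₖ, dₖ₊₁ = (n − mₖ₊₁²)/dₖ, aₖ₊₁ = ⌊(a₀+mₖ₊₁)/dₖ₊₁⌋:
  k=1: m=24, d=4, a=12
  k=2: m=24, d=1, a=48
d=1 and a=2a₀=48 at k=2, so the next step gives (m, d) = (24, 4) again — its k=1 value — and the period has length 2.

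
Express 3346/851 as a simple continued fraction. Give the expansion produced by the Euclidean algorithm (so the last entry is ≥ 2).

3346 = 3*851 + 793
851 = 1*793 + 58
793 = 13*58 + 39
58 = 1*39 + 19
39 = 2*19 + 1
19 = 19*1 + 0  (stop)
So 3346/851 = [3; 1, 13, 1, 2, 19].

[3; 1, 13, 1, 2, 19]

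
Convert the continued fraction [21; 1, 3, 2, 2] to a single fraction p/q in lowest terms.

Fold from the inside: start with 2/1.
  2 + 1/2 = 5/2
  3 + 2/5 = 17/5
  1 + 5/17 = 22/17
  21 + 17/22 = 479/22

479/22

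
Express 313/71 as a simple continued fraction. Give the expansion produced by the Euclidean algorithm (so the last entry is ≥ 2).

[4; 2, 2, 4, 3]

313 = 4*71 + 29
71 = 2*29 + 13
29 = 2*13 + 3
13 = 4*3 + 1
3 = 3*1 + 0  (stop)
So 313/71 = [4; 2, 2, 4, 3].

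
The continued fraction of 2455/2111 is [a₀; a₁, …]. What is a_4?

2455 = 1·2111 + 344   →  a_0 = 1
2111 = 6·344 + 47   →  a_1 = 6
344 = 7·47 + 15   →  a_2 = 7
47 = 3·15 + 2   →  a_3 = 3
15 = 7·2 + 1   →  a_4 = 7

7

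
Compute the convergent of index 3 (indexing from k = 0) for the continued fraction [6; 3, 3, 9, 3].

Using pₖ = aₖpₖ₋₁ + pₖ₋₂, qₖ = aₖqₖ₋₁ + qₖ₋₂ (with p₋₁=1, p₋₂=0, q₋₁=0, q₋₂=1):
  k=0: a=6, p=6, q=1
  k=1: a=3, p=19, q=3
  k=2: a=3, p=63, q=10
  k=3: a=9, p=586, q=93

586/93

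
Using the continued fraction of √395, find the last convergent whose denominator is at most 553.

6340/319

√395 = [19; 1, 6, 1, 38, …] (period length 4).
Convergents:
  p_0/q_0 = 19/1
  p_1/q_1 = 20/1
  p_2/q_2 = 139/7
  p_3/q_3 = 159/8
  p_4/q_4 = 6181/311
  p_5/q_5 = 6340/319
  p_6/q_6 = 44221/2225
q_5 = 319 ≤ 553 < 2225 = q_6, so the answer is 6340/319.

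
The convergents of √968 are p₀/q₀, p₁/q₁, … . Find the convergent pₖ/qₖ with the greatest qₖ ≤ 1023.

19601/630

√968 = [31; 8, 1, 6, 1, 8, 62, …] (period length 6).
Convergents:
  p_0/q_0 = 31/1
  p_1/q_1 = 249/8
  p_2/q_2 = 280/9
  p_3/q_3 = 1929/62
  p_4/q_4 = 2209/71
  p_5/q_5 = 19601/630
  p_6/q_6 = 1217471/39131
q_5 = 630 ≤ 1023 < 39131 = q_6, so the answer is 19601/630.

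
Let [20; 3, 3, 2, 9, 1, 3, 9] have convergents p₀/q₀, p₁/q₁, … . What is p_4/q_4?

4406/217

Using pₖ = aₖpₖ₋₁ + pₖ₋₂, qₖ = aₖqₖ₋₁ + qₖ₋₂ (with p₋₁=1, p₋₂=0, q₋₁=0, q₋₂=1):
  k=0: a=20, p=20, q=1
  k=1: a=3, p=61, q=3
  k=2: a=3, p=203, q=10
  k=3: a=2, p=467, q=23
  k=4: a=9, p=4406, q=217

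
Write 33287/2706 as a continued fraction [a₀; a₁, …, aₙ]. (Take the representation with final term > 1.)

[12; 3, 3, 8, 6, 2, 2]

33287 = 12*2706 + 815
2706 = 3*815 + 261
815 = 3*261 + 32
261 = 8*32 + 5
32 = 6*5 + 2
5 = 2*2 + 1
2 = 2*1 + 0  (stop)
So 33287/2706 = [12; 3, 3, 8, 6, 2, 2].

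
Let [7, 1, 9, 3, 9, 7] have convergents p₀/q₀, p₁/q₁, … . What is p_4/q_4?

Using pₖ = aₖpₖ₋₁ + pₖ₋₂, qₖ = aₖqₖ₋₁ + qₖ₋₂ (with p₋₁=1, p₋₂=0, q₋₁=0, q₋₂=1):
  k=0: a=7, p=7, q=1
  k=1: a=1, p=8, q=1
  k=2: a=9, p=79, q=10
  k=3: a=3, p=245, q=31
  k=4: a=9, p=2284, q=289

2284/289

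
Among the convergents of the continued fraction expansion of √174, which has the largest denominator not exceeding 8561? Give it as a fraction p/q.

38003/2881

√174 = [13; 5, 4, 5, 26, …] (period length 4).
Convergents:
  p_0/q_0 = 13/1
  p_1/q_1 = 66/5
  p_2/q_2 = 277/21
  p_3/q_3 = 1451/110
  p_4/q_4 = 38003/2881
  p_5/q_5 = 191466/14515
q_4 = 2881 ≤ 8561 < 14515 = q_5, so the answer is 38003/2881.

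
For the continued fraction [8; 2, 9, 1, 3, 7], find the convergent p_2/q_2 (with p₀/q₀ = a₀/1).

Using pₖ = aₖpₖ₋₁ + pₖ₋₂, qₖ = aₖqₖ₋₁ + qₖ₋₂ (with p₋₁=1, p₋₂=0, q₋₁=0, q₋₂=1):
  k=0: a=8, p=8, q=1
  k=1: a=2, p=17, q=2
  k=2: a=9, p=161, q=19

161/19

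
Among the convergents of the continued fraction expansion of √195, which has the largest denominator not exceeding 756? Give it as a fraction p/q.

10543/755

√195 = [13; 1, 26, …] (period length 2).
Convergents:
  p_0/q_0 = 13/1
  p_1/q_1 = 14/1
  p_2/q_2 = 377/27
  p_3/q_3 = 391/28
  p_4/q_4 = 10543/755
  p_5/q_5 = 10934/783
q_4 = 755 ≤ 756 < 783 = q_5, so the answer is 10543/755.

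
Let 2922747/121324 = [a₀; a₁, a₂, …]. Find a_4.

2922747 = 24·121324 + 10971   →  a_0 = 24
121324 = 11·10971 + 643   →  a_1 = 11
10971 = 17·643 + 40   →  a_2 = 17
643 = 16·40 + 3   →  a_3 = 16
40 = 13·3 + 1   →  a_4 = 13

13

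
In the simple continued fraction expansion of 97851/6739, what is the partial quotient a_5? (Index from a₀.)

97851 = 14·6739 + 3505   →  a_0 = 14
6739 = 1·3505 + 3234   →  a_1 = 1
3505 = 1·3234 + 271   →  a_2 = 1
3234 = 11·271 + 253   →  a_3 = 11
271 = 1·253 + 18   →  a_4 = 1
253 = 14·18 + 1   →  a_5 = 14

14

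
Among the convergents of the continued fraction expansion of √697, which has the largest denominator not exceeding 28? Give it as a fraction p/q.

132/5

√697 = [26; 2, 2, 52, …] (period length 3).
Convergents:
  p_0/q_0 = 26/1
  p_1/q_1 = 53/2
  p_2/q_2 = 132/5
  p_3/q_3 = 6917/262
q_2 = 5 ≤ 28 < 262 = q_3, so the answer is 132/5.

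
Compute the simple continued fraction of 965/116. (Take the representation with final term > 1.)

965 = 8*116 + 37
116 = 3*37 + 5
37 = 7*5 + 2
5 = 2*2 + 1
2 = 2*1 + 0  (stop)
So 965/116 = [8; 3, 7, 2, 2].

[8; 3, 7, 2, 2]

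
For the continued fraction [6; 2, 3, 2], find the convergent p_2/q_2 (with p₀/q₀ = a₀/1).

45/7

Using pₖ = aₖpₖ₋₁ + pₖ₋₂, qₖ = aₖqₖ₋₁ + qₖ₋₂ (with p₋₁=1, p₋₂=0, q₋₁=0, q₋₂=1):
  k=0: a=6, p=6, q=1
  k=1: a=2, p=13, q=2
  k=2: a=3, p=45, q=7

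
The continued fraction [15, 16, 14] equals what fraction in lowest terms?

Fold from the inside: start with 14/1.
  16 + 1/14 = 225/14
  15 + 14/225 = 3389/225

3389/225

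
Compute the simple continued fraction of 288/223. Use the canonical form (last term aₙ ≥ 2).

288 = 1·223 + 65
223 = 3·65 + 28
65 = 2·28 + 9
28 = 3·9 + 1
9 = 9·1 + 0  (stop)
So 288/223 = [1; 3, 2, 3, 9].

[1; 3, 2, 3, 9]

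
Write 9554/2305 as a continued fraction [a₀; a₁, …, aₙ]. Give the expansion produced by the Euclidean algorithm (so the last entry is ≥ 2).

9554 = 4×2305 + 334
2305 = 6×334 + 301
334 = 1×301 + 33
301 = 9×33 + 4
33 = 8×4 + 1
4 = 4×1 + 0  (stop)
So 9554/2305 = [4; 6, 1, 9, 8, 4].

[4; 6, 1, 9, 8, 4]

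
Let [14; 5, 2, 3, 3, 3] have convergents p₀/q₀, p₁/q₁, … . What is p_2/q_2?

Using pₖ = aₖpₖ₋₁ + pₖ₋₂, qₖ = aₖqₖ₋₁ + qₖ₋₂ (with p₋₁=1, p₋₂=0, q₋₁=0, q₋₂=1):
  k=0: a=14, p=14, q=1
  k=1: a=5, p=71, q=5
  k=2: a=2, p=156, q=11

156/11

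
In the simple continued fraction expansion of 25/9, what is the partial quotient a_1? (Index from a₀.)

1

25 = 2·9 + 7   →  a_0 = 2
9 = 1·7 + 2   →  a_1 = 1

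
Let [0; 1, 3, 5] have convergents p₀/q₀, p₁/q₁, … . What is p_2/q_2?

3/4

Using pₖ = aₖpₖ₋₁ + pₖ₋₂, qₖ = aₖqₖ₋₁ + qₖ₋₂ (with p₋₁=1, p₋₂=0, q₋₁=0, q₋₂=1):
  k=0: a=0, p=0, q=1
  k=1: a=1, p=1, q=1
  k=2: a=3, p=3, q=4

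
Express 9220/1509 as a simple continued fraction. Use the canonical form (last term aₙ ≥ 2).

9220 = 6*1509 + 166
1509 = 9*166 + 15
166 = 11*15 + 1
15 = 15*1 + 0  (stop)
So 9220/1509 = [6; 9, 11, 15].

[6; 9, 11, 15]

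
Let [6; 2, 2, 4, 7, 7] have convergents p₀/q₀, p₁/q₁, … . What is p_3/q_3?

Using pₖ = aₖpₖ₋₁ + pₖ₋₂, qₖ = aₖqₖ₋₁ + qₖ₋₂ (with p₋₁=1, p₋₂=0, q₋₁=0, q₋₂=1):
  k=0: a=6, p=6, q=1
  k=1: a=2, p=13, q=2
  k=2: a=2, p=32, q=5
  k=3: a=4, p=141, q=22

141/22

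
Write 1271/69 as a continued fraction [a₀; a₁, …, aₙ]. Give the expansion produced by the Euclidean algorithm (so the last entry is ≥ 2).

1271 = 18×69 + 29
69 = 2×29 + 11
29 = 2×11 + 7
11 = 1×7 + 4
7 = 1×4 + 3
4 = 1×3 + 1
3 = 3×1 + 0  (stop)
So 1271/69 = [18; 2, 2, 1, 1, 1, 3].

[18; 2, 2, 1, 1, 1, 3]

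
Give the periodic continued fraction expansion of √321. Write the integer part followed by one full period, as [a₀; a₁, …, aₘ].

a₀ = ⌊√321⌋ = 17.
With m₀=0, d₀=1 and mₖ₊₁ = dₖaₖ − mₖ, dₖ₊₁ = (n − mₖ₊₁²)/dₖ, aₖ₊₁ = ⌊(a₀+mₖ₊₁)/dₖ₊₁⌋:
  k=1: m=17, d=32, a=1
  k=2: m=15, d=3, a=10
  k=3: m=15, d=32, a=1
  k=4: m=17, d=1, a=34
d=1 and a=2a₀=34 at k=4, so the next step gives (m, d) = (17, 32) again — its k=1 value — and the period has length 4.

[17; 1, 10, 1, 34]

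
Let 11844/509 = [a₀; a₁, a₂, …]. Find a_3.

2

11844 = 23·509 + 137   →  a_0 = 23
509 = 3·137 + 98   →  a_1 = 3
137 = 1·98 + 39   →  a_2 = 1
98 = 2·39 + 20   →  a_3 = 2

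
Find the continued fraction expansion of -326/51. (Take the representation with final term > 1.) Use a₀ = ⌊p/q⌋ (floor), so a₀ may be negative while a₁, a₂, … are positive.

[-7; 1, 1, 1, 1, 4, 2]

-326 = -7·51 + 31
51 = 1·31 + 20
31 = 1·20 + 11
20 = 1·11 + 9
11 = 1·9 + 2
9 = 4·2 + 1
2 = 2·1 + 0  (stop)
So -326/51 = [-7; 1, 1, 1, 1, 4, 2].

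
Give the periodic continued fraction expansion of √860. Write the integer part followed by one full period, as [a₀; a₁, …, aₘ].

[29; 3, 14, 3, 58]

a₀ = ⌊√860⌋ = 29.
With m₀=0, d₀=1 and mₖ₊₁ = dₖaₖ − mₖ, dₖ₊₁ = (n − mₖ₊₁²)/dₖ, aₖ₊₁ = ⌊(a₀+mₖ₊₁)/dₖ₊₁⌋:
  k=1: m=29, d=19, a=3
  k=2: m=28, d=4, a=14
  k=3: m=28, d=19, a=3
  k=4: m=29, d=1, a=58
d=1 and a=2a₀=58 at k=4, so the next step gives (m, d) = (29, 19) again — its k=1 value — and the period has length 4.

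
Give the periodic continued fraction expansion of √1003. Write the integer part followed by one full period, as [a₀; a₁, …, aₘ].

a₀ = ⌊√1003⌋ = 31.
With m₀=0, d₀=1 and mₖ₊₁ = dₖaₖ − mₖ, dₖ₊₁ = (n − mₖ₊₁²)/dₖ, aₖ₊₁ = ⌊(a₀+mₖ₊₁)/dₖ₊₁⌋:
  k=1: m=31, d=42, a=1
  k=2: m=11, d=21, a=2
  k=3: m=31, d=2, a=31
  k=4: m=31, d=21, a=2
  k=5: m=11, d=42, a=1
  k=6: m=31, d=1, a=62
d=1 and a=2a₀=62 at k=6, so the next step gives (m, d) = (31, 42) again — its k=1 value — and the period has length 6.

[31; 1, 2, 31, 2, 1, 62]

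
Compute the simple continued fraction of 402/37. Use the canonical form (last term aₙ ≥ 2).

402 = 10*37 + 32
37 = 1*32 + 5
32 = 6*5 + 2
5 = 2*2 + 1
2 = 2*1 + 0  (stop)
So 402/37 = [10; 1, 6, 2, 2].

[10; 1, 6, 2, 2]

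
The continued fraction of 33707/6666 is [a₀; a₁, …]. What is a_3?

33707 = 5·6666 + 377   →  a_0 = 5
6666 = 17·377 + 257   →  a_1 = 17
377 = 1·257 + 120   →  a_2 = 1
257 = 2·120 + 17   →  a_3 = 2

2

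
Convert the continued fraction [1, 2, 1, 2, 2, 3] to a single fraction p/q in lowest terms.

Fold from the inside: start with 3/1.
  2 + 1/3 = 7/3
  2 + 3/7 = 17/7
  1 + 7/17 = 24/17
  2 + 17/24 = 65/24
  1 + 24/65 = 89/65

89/65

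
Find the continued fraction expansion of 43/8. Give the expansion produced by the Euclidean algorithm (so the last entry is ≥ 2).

43 = 5·8 + 3
8 = 2·3 + 2
3 = 1·2 + 1
2 = 2·1 + 0  (stop)
So 43/8 = [5; 2, 1, 2].

[5; 2, 1, 2]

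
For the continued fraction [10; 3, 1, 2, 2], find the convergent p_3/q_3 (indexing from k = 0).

113/11

Using pₖ = aₖpₖ₋₁ + pₖ₋₂, qₖ = aₖqₖ₋₁ + qₖ₋₂ (with p₋₁=1, p₋₂=0, q₋₁=0, q₋₂=1):
  k=0: a=10, p=10, q=1
  k=1: a=3, p=31, q=3
  k=2: a=1, p=41, q=4
  k=3: a=2, p=113, q=11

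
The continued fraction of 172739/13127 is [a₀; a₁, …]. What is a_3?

172739 = 13·13127 + 2088   →  a_0 = 13
13127 = 6·2088 + 599   →  a_1 = 6
2088 = 3·599 + 291   →  a_2 = 3
599 = 2·291 + 17   →  a_3 = 2

2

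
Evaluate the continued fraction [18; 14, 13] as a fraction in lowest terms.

Using pₖ = aₖpₖ₋₁ + pₖ₋₂ and qₖ = aₖqₖ₋₁ + qₖ₋₂:
  k=0: a=18, p=18, q=1
  k=1: a=14, p=253, q=14
  k=2: a=13, p=3307, q=183

3307/183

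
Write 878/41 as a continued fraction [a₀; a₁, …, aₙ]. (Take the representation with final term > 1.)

[21; 2, 2, 2, 3]

878 = 21·41 + 17
41 = 2·17 + 7
17 = 2·7 + 3
7 = 2·3 + 1
3 = 3·1 + 0  (stop)
So 878/41 = [21; 2, 2, 2, 3].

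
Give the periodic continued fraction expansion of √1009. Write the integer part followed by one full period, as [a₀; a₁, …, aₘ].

[31; 1, 3, 3, 1, 62]

a₀ = ⌊√1009⌋ = 31.
With m₀=0, d₀=1 and mₖ₊₁ = dₖaₖ − mₖ, dₖ₊₁ = (n − mₖ₊₁²)/dₖ, aₖ₊₁ = ⌊(a₀+mₖ₊₁)/dₖ₊₁⌋:
  k=1: m=31, d=48, a=1
  k=2: m=17, d=15, a=3
  k=3: m=28, d=15, a=3
  k=4: m=17, d=48, a=1
  k=5: m=31, d=1, a=62
d=1 and a=2a₀=62 at k=5, so the next step gives (m, d) = (31, 48) again — its k=1 value — and the period has length 5.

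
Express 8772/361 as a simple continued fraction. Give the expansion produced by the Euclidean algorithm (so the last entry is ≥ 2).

8772 = 24*361 + 108
361 = 3*108 + 37
108 = 2*37 + 34
37 = 1*34 + 3
34 = 11*3 + 1
3 = 3*1 + 0  (stop)
So 8772/361 = [24; 3, 2, 1, 11, 3].

[24; 3, 2, 1, 11, 3]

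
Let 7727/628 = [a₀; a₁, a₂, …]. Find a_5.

1

7727 = 12·628 + 191   →  a_0 = 12
628 = 3·191 + 55   →  a_1 = 3
191 = 3·55 + 26   →  a_2 = 3
55 = 2·26 + 3   →  a_3 = 2
26 = 8·3 + 2   →  a_4 = 8
3 = 1·2 + 1   →  a_5 = 1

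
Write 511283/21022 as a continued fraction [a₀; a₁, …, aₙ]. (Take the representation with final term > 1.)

[24; 3, 8, 1, 12, 19, 3]

511283 = 24×21022 + 6755
21022 = 3×6755 + 757
6755 = 8×757 + 699
757 = 1×699 + 58
699 = 12×58 + 3
58 = 19×3 + 1
3 = 3×1 + 0  (stop)
So 511283/21022 = [24; 3, 8, 1, 12, 19, 3].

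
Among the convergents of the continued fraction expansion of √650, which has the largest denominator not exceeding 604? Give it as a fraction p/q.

√650 = [25; 2, 50, …] (period length 2).
Convergents:
  p_0/q_0 = 25/1
  p_1/q_1 = 51/2
  p_2/q_2 = 2575/101
  p_3/q_3 = 5201/204
  p_4/q_4 = 262625/10301
q_3 = 204 ≤ 604 < 10301 = q_4, so the answer is 5201/204.

5201/204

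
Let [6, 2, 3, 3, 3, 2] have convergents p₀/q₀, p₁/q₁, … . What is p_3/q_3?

148/23

Using pₖ = aₖpₖ₋₁ + pₖ₋₂, qₖ = aₖqₖ₋₁ + qₖ₋₂ (with p₋₁=1, p₋₂=0, q₋₁=0, q₋₂=1):
  k=0: a=6, p=6, q=1
  k=1: a=2, p=13, q=2
  k=2: a=3, p=45, q=7
  k=3: a=3, p=148, q=23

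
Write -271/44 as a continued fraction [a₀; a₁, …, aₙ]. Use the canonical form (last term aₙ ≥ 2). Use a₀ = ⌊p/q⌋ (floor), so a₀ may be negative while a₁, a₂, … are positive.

[-7; 1, 5, 3, 2]

-271 = -7×44 + 37
44 = 1×37 + 7
37 = 5×7 + 2
7 = 3×2 + 1
2 = 2×1 + 0  (stop)
So -271/44 = [-7; 1, 5, 3, 2].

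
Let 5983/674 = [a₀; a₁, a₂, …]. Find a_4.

5983 = 8·674 + 591   →  a_0 = 8
674 = 1·591 + 83   →  a_1 = 1
591 = 7·83 + 10   →  a_2 = 7
83 = 8·10 + 3   →  a_3 = 8
10 = 3·3 + 1   →  a_4 = 3

3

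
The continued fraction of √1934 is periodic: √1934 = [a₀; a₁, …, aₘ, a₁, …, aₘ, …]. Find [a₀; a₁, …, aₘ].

[43; 1, 42, 1, 86]

a₀ = ⌊√1934⌋ = 43.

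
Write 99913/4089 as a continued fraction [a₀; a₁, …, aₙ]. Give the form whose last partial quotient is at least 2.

99913 = 24*4089 + 1777
4089 = 2*1777 + 535
1777 = 3*535 + 172
535 = 3*172 + 19
172 = 9*19 + 1
19 = 19*1 + 0  (stop)
So 99913/4089 = [24; 2, 3, 3, 9, 19].

[24; 2, 3, 3, 9, 19]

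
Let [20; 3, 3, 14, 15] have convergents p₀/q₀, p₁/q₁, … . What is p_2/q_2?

203/10

Using pₖ = aₖpₖ₋₁ + pₖ₋₂, qₖ = aₖqₖ₋₁ + qₖ₋₂ (with p₋₁=1, p₋₂=0, q₋₁=0, q₋₂=1):
  k=0: a=20, p=20, q=1
  k=1: a=3, p=61, q=3
  k=2: a=3, p=203, q=10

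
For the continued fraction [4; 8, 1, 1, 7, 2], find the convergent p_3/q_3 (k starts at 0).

70/17

Using pₖ = aₖpₖ₋₁ + pₖ₋₂, qₖ = aₖqₖ₋₁ + qₖ₋₂ (with p₋₁=1, p₋₂=0, q₋₁=0, q₋₂=1):
  k=0: a=4, p=4, q=1
  k=1: a=8, p=33, q=8
  k=2: a=1, p=37, q=9
  k=3: a=1, p=70, q=17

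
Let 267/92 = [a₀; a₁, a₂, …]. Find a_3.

267 = 2·92 + 83   →  a_0 = 2
92 = 1·83 + 9   →  a_1 = 1
83 = 9·9 + 2   →  a_2 = 9
9 = 4·2 + 1   →  a_3 = 4

4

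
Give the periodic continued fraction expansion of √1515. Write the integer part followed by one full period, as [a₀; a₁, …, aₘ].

a₀ = ⌊√1515⌋ = 38.

[38; 1, 11, 1, 76]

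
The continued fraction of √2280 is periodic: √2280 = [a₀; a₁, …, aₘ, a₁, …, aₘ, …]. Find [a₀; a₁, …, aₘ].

[47; 1, 2, 1, 94]

a₀ = ⌊√2280⌋ = 47.
With m₀=0, d₀=1 and mₖ₊₁ = dₖaₖ − mₖ, dₖ₊₁ = (n − mₖ₊₁²)/dₖ, aₖ₊₁ = ⌊(a₀+mₖ₊₁)/dₖ₊₁⌋:
  k=1: m=47, d=71, a=1
  k=2: m=24, d=24, a=2
  k=3: m=24, d=71, a=1
  k=4: m=47, d=1, a=94
d=1 and a=2a₀=94 at k=4, so the next step gives (m, d) = (47, 71) again — its k=1 value — and the period has length 4.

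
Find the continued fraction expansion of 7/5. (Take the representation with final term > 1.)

[1; 2, 2]

7 = 1×5 + 2
5 = 2×2 + 1
2 = 2×1 + 0  (stop)
So 7/5 = [1; 2, 2].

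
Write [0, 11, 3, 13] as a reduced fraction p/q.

Using pₖ = aₖpₖ₋₁ + pₖ₋₂ and qₖ = aₖqₖ₋₁ + qₖ₋₂:
  k=0: a=0, p=0, q=1
  k=1: a=11, p=1, q=11
  k=2: a=3, p=3, q=34
  k=3: a=13, p=40, q=453

40/453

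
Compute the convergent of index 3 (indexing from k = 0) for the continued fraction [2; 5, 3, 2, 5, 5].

Using pₖ = aₖpₖ₋₁ + pₖ₋₂, qₖ = aₖqₖ₋₁ + qₖ₋₂ (with p₋₁=1, p₋₂=0, q₋₁=0, q₋₂=1):
  k=0: a=2, p=2, q=1
  k=1: a=5, p=11, q=5
  k=2: a=3, p=35, q=16
  k=3: a=2, p=81, q=37

81/37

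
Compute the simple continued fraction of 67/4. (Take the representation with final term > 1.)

[16; 1, 3]

67 = 16·4 + 3
4 = 1·3 + 1
3 = 3·1 + 0  (stop)
So 67/4 = [16; 1, 3].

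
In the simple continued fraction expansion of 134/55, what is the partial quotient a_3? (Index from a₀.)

134 = 2·55 + 24   →  a_0 = 2
55 = 2·24 + 7   →  a_1 = 2
24 = 3·7 + 3   →  a_2 = 3
7 = 2·3 + 1   →  a_3 = 2

2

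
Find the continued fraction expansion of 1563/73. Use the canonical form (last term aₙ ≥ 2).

1563 = 21*73 + 30
73 = 2*30 + 13
30 = 2*13 + 4
13 = 3*4 + 1
4 = 4*1 + 0  (stop)
So 1563/73 = [21; 2, 2, 3, 4].

[21; 2, 2, 3, 4]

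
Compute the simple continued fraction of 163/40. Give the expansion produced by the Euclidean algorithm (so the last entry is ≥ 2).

[4; 13, 3]

163 = 4×40 + 3
40 = 13×3 + 1
3 = 3×1 + 0  (stop)
So 163/40 = [4; 13, 3].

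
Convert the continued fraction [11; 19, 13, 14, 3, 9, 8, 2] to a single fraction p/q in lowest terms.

Using pₖ = aₖpₖ₋₁ + pₖ₋₂ and qₖ = aₖqₖ₋₁ + qₖ₋₂:
  k=0: a=11, p=11, q=1
  k=1: a=19, p=210, q=19
  k=2: a=13, p=2741, q=248
  k=3: a=14, p=38584, q=3491
  k=4: a=3, p=118493, q=10721
  k=5: a=9, p=1105021, q=99980
  k=6: a=8, p=8958661, q=810561
  k=7: a=2, p=19022343, q=1721102

19022343/1721102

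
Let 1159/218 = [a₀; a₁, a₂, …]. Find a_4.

1159 = 5·218 + 69   →  a_0 = 5
218 = 3·69 + 11   →  a_1 = 3
69 = 6·11 + 3   →  a_2 = 6
11 = 3·3 + 2   →  a_3 = 3
3 = 1·2 + 1   →  a_4 = 1

1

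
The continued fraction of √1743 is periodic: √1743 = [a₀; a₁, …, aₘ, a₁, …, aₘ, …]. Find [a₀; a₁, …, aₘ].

[41; 1, 2, 1, 82]

a₀ = ⌊√1743⌋ = 41.
With m₀=0, d₀=1 and mₖ₊₁ = dₖaₖ − mₖ, dₖ₊₁ = (n − mₖ₊₁²)/dₖ, aₖ₊₁ = ⌊(a₀+mₖ₊₁)/dₖ₊₁⌋:
  k=1: m=41, d=62, a=1
  k=2: m=21, d=21, a=2
  k=3: m=21, d=62, a=1
  k=4: m=41, d=1, a=82
d=1 and a=2a₀=82 at k=4, so the next step gives (m, d) = (41, 62) again — its k=1 value — and the period has length 4.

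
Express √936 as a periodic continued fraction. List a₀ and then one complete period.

a₀ = ⌊√936⌋ = 30.
With m₀=0, d₀=1 and mₖ₊₁ = dₖaₖ − mₖ, dₖ₊₁ = (n − mₖ₊₁²)/dₖ, aₖ₊₁ = ⌊(a₀+mₖ₊₁)/dₖ₊₁⌋:
  k=1: m=30, d=36, a=1
  k=2: m=6, d=25, a=1
  k=3: m=19, d=23, a=2
  k=4: m=27, d=9, a=6
  k=5: m=27, d=23, a=2
  k=6: m=19, d=25, a=1
  k=7: m=6, d=36, a=1
  k=8: m=30, d=1, a=60
d=1 and a=2a₀=60 at k=8, so the next step gives (m, d) = (30, 36) again — its k=1 value — and the period has length 8.

[30; 1, 1, 2, 6, 2, 1, 1, 60]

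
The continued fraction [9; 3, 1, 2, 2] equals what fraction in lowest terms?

Fold from the inside: start with 2/1.
  2 + 1/2 = 5/2
  1 + 2/5 = 7/5
  3 + 5/7 = 26/7
  9 + 7/26 = 241/26

241/26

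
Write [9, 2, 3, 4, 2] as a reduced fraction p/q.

632/67

Fold from the inside: start with 2/1.
  4 + 1/2 = 9/2
  3 + 2/9 = 29/9
  2 + 9/29 = 67/29
  9 + 29/67 = 632/67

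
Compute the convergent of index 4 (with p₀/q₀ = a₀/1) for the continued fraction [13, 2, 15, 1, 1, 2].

863/64

Using pₖ = aₖpₖ₋₁ + pₖ₋₂, qₖ = aₖqₖ₋₁ + qₖ₋₂ (with p₋₁=1, p₋₂=0, q₋₁=0, q₋₂=1):
  k=0: a=13, p=13, q=1
  k=1: a=2, p=27, q=2
  k=2: a=15, p=418, q=31
  k=3: a=1, p=445, q=33
  k=4: a=1, p=863, q=64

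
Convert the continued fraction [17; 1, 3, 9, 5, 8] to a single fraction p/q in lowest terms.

27505/1549

Fold from the inside: start with 8/1.
  5 + 1/8 = 41/8
  9 + 8/41 = 377/41
  3 + 41/377 = 1172/377
  1 + 377/1172 = 1549/1172
  17 + 1172/1549 = 27505/1549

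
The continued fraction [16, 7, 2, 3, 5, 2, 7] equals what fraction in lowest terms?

Fold from the inside: start with 7/1.
  2 + 1/7 = 15/7
  5 + 7/15 = 82/15
  3 + 15/82 = 261/82
  2 + 82/261 = 604/261
  7 + 261/604 = 4489/604
  16 + 604/4489 = 72428/4489

72428/4489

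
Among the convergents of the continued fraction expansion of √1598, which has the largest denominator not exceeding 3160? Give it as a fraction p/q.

√1598 = [39; 1, 38, 1, 78, …] (period length 4).
Convergents:
  p_0/q_0 = 39/1
  p_1/q_1 = 40/1
  p_2/q_2 = 1559/39
  p_3/q_3 = 1599/40
  p_4/q_4 = 126281/3159
  p_5/q_5 = 127880/3199
q_4 = 3159 ≤ 3160 < 3199 = q_5, so the answer is 126281/3159.

126281/3159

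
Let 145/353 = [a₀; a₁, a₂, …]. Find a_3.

145 = 0·353 + 145   →  a_0 = 0
353 = 2·145 + 63   →  a_1 = 2
145 = 2·63 + 19   →  a_2 = 2
63 = 3·19 + 6   →  a_3 = 3

3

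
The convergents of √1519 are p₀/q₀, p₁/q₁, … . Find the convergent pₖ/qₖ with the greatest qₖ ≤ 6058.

118521/3041

√1519 = [38; 1, 37, 1, 76, …] (period length 4).
Convergents:
  p_0/q_0 = 38/1
  p_1/q_1 = 39/1
  p_2/q_2 = 1481/38
  p_3/q_3 = 1520/39
  p_4/q_4 = 117001/3002
  p_5/q_5 = 118521/3041
  p_6/q_6 = 4502278/115519
q_5 = 3041 ≤ 6058 < 115519 = q_6, so the answer is 118521/3041.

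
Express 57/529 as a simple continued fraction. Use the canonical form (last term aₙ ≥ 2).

57 = 0·529 + 57
529 = 9·57 + 16
57 = 3·16 + 9
16 = 1·9 + 7
9 = 1·7 + 2
7 = 3·2 + 1
2 = 2·1 + 0  (stop)
So 57/529 = [0; 9, 3, 1, 1, 3, 2].

[0; 9, 3, 1, 1, 3, 2]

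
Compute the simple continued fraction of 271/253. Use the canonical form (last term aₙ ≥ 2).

271 = 1×253 + 18
253 = 14×18 + 1
18 = 18×1 + 0  (stop)
So 271/253 = [1; 14, 18].

[1; 14, 18]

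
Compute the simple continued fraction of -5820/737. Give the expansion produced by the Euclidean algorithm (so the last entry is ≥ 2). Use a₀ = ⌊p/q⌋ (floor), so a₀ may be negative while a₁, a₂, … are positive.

[-8; 9, 1, 2, 3, 3, 2]

-5820 = -8·737 + 76
737 = 9·76 + 53
76 = 1·53 + 23
53 = 2·23 + 7
23 = 3·7 + 2
7 = 3·2 + 1
2 = 2·1 + 0  (stop)
So -5820/737 = [-8; 9, 1, 2, 3, 3, 2].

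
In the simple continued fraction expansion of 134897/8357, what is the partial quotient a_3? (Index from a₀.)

134897 = 16·8357 + 1185   →  a_0 = 16
8357 = 7·1185 + 62   →  a_1 = 7
1185 = 19·62 + 7   →  a_2 = 19
62 = 8·7 + 6   →  a_3 = 8

8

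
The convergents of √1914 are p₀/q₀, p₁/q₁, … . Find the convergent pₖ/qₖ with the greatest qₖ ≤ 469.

15356/351

√1914 = [43; 1, 2, 1, 86, …] (period length 4).
Convergents:
  p_0/q_0 = 43/1
  p_1/q_1 = 44/1
  p_2/q_2 = 131/3
  p_3/q_3 = 175/4
  p_4/q_4 = 15181/347
  p_5/q_5 = 15356/351
  p_6/q_6 = 45893/1049
q_5 = 351 ≤ 469 < 1049 = q_6, so the answer is 15356/351.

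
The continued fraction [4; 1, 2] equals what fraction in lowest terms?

Using pₖ = aₖpₖ₋₁ + pₖ₋₂ and qₖ = aₖqₖ₋₁ + qₖ₋₂:
  k=0: a=4, p=4, q=1
  k=1: a=1, p=5, q=1
  k=2: a=2, p=14, q=3

14/3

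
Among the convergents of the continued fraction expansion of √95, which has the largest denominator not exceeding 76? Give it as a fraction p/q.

731/75

√95 = [9; 1, 2, 1, 18, …] (period length 4).
Convergents:
  p_0/q_0 = 9/1
  p_1/q_1 = 10/1
  p_2/q_2 = 29/3
  p_3/q_3 = 39/4
  p_4/q_4 = 731/75
  p_5/q_5 = 770/79
q_4 = 75 ≤ 76 < 79 = q_5, so the answer is 731/75.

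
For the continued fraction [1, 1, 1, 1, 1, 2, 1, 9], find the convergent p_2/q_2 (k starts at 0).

3/2

Using pₖ = aₖpₖ₋₁ + pₖ₋₂, qₖ = aₖqₖ₋₁ + qₖ₋₂ (with p₋₁=1, p₋₂=0, q₋₁=0, q₋₂=1):
  k=0: a=1, p=1, q=1
  k=1: a=1, p=2, q=1
  k=2: a=1, p=3, q=2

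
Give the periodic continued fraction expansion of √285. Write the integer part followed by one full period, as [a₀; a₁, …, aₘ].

a₀ = ⌊√285⌋ = 16.
With m₀=0, d₀=1 and mₖ₊₁ = dₖaₖ − mₖ, dₖ₊₁ = (n − mₖ₊₁²)/dₖ, aₖ₊₁ = ⌊(a₀+mₖ₊₁)/dₖ₊₁⌋:
  k=1: m=16, d=29, a=1
  k=2: m=13, d=4, a=7
  k=3: m=15, d=15, a=2
  k=4: m=15, d=4, a=7
  k=5: m=13, d=29, a=1
  k=6: m=16, d=1, a=32
d=1 and a=2a₀=32 at k=6, so the next step gives (m, d) = (16, 29) again — its k=1 value — and the period has length 6.

[16; 1, 7, 2, 7, 1, 32]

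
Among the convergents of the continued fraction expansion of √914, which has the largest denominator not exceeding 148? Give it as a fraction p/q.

√914 = [30; 4, 3, 3, 4, 60, …] (period length 5).
Convergents:
  p_0/q_0 = 30/1
  p_1/q_1 = 121/4
  p_2/q_2 = 393/13
  p_3/q_3 = 1300/43
  p_4/q_4 = 5593/185
q_3 = 43 ≤ 148 < 185 = q_4, so the answer is 1300/43.

1300/43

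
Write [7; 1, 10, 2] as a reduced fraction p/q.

182/23

Fold from the inside: start with 2/1.
  10 + 1/2 = 21/2
  1 + 2/21 = 23/21
  7 + 21/23 = 182/23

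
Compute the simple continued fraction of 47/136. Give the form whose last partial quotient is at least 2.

[0; 2, 1, 8, 2, 2]

47 = 0*136 + 47
136 = 2*47 + 42
47 = 1*42 + 5
42 = 8*5 + 2
5 = 2*2 + 1
2 = 2*1 + 0  (stop)
So 47/136 = [0; 2, 1, 8, 2, 2].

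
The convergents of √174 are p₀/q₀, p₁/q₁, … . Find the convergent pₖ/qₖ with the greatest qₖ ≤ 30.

277/21

√174 = [13; 5, 4, 5, 26, …] (period length 4).
Convergents:
  p_0/q_0 = 13/1
  p_1/q_1 = 66/5
  p_2/q_2 = 277/21
  p_3/q_3 = 1451/110
q_2 = 21 ≤ 30 < 110 = q_3, so the answer is 277/21.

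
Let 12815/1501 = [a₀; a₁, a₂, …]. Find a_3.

6

12815 = 8·1501 + 807   →  a_0 = 8
1501 = 1·807 + 694   →  a_1 = 1
807 = 1·694 + 113   →  a_2 = 1
694 = 6·113 + 16   →  a_3 = 6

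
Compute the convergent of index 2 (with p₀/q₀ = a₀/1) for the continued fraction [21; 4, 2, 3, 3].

191/9

Using pₖ = aₖpₖ₋₁ + pₖ₋₂, qₖ = aₖqₖ₋₁ + qₖ₋₂ (with p₋₁=1, p₋₂=0, q₋₁=0, q₋₂=1):
  k=0: a=21, p=21, q=1
  k=1: a=4, p=85, q=4
  k=2: a=2, p=191, q=9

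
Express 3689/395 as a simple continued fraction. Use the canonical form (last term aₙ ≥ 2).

3689 = 9×395 + 134
395 = 2×134 + 127
134 = 1×127 + 7
127 = 18×7 + 1
7 = 7×1 + 0  (stop)
So 3689/395 = [9; 2, 1, 18, 7].

[9; 2, 1, 18, 7]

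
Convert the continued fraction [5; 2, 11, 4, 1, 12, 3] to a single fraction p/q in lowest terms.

25262/4611

Fold from the inside: start with 3/1.
  12 + 1/3 = 37/3
  1 + 3/37 = 40/37
  4 + 37/40 = 197/40
  11 + 40/197 = 2207/197
  2 + 197/2207 = 4611/2207
  5 + 2207/4611 = 25262/4611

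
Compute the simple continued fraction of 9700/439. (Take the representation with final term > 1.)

9700 = 22·439 + 42
439 = 10·42 + 19
42 = 2·19 + 4
19 = 4·4 + 3
4 = 1·3 + 1
3 = 3·1 + 0  (stop)
So 9700/439 = [22; 10, 2, 4, 1, 3].

[22; 10, 2, 4, 1, 3]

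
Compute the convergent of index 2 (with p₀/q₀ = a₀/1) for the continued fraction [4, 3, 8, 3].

Using pₖ = aₖpₖ₋₁ + pₖ₋₂, qₖ = aₖqₖ₋₁ + qₖ₋₂ (with p₋₁=1, p₋₂=0, q₋₁=0, q₋₂=1):
  k=0: a=4, p=4, q=1
  k=1: a=3, p=13, q=3
  k=2: a=8, p=108, q=25

108/25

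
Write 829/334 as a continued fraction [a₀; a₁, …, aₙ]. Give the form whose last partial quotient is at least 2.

829 = 2*334 + 161
334 = 2*161 + 12
161 = 13*12 + 5
12 = 2*5 + 2
5 = 2*2 + 1
2 = 2*1 + 0  (stop)
So 829/334 = [2; 2, 13, 2, 2, 2].

[2; 2, 13, 2, 2, 2]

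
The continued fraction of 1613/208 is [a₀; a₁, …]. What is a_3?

12

1613 = 7·208 + 157   →  a_0 = 7
208 = 1·157 + 51   →  a_1 = 1
157 = 3·51 + 4   →  a_2 = 3
51 = 12·4 + 3   →  a_3 = 12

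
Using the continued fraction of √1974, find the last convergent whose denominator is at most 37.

√1974 = [44; 2, 3, 17, 2, 17, 3, 2, 88, …] (period length 8).
Convergents:
  p_0/q_0 = 44/1
  p_1/q_1 = 89/2
  p_2/q_2 = 311/7
  p_3/q_3 = 5376/121
q_2 = 7 ≤ 37 < 121 = q_3, so the answer is 311/7.

311/7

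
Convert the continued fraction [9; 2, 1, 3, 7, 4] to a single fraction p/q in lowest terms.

Using pₖ = aₖpₖ₋₁ + pₖ₋₂ and qₖ = aₖqₖ₋₁ + qₖ₋₂:
  k=0: a=9, p=9, q=1
  k=1: a=2, p=19, q=2
  k=2: a=1, p=28, q=3
  k=3: a=3, p=103, q=11
  k=4: a=7, p=749, q=80
  k=5: a=4, p=3099, q=331

3099/331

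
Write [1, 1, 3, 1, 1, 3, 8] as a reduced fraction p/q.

472/265

Using pₖ = aₖpₖ₋₁ + pₖ₋₂ and qₖ = aₖqₖ₋₁ + qₖ₋₂:
  k=0: a=1, p=1, q=1
  k=1: a=1, p=2, q=1
  k=2: a=3, p=7, q=4
  k=3: a=1, p=9, q=5
  k=4: a=1, p=16, q=9
  k=5: a=3, p=57, q=32
  k=6: a=8, p=472, q=265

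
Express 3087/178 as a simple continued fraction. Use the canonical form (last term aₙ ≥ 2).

[17; 2, 1, 11, 5]

3087 = 17*178 + 61
178 = 2*61 + 56
61 = 1*56 + 5
56 = 11*5 + 1
5 = 5*1 + 0  (stop)
So 3087/178 = [17; 2, 1, 11, 5].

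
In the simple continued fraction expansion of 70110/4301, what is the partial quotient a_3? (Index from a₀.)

11

70110 = 16·4301 + 1294   →  a_0 = 16
4301 = 3·1294 + 419   →  a_1 = 3
1294 = 3·419 + 37   →  a_2 = 3
419 = 11·37 + 12   →  a_3 = 11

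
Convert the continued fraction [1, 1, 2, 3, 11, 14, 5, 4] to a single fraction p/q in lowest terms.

57573/33884

Using pₖ = aₖpₖ₋₁ + pₖ₋₂ and qₖ = aₖqₖ₋₁ + qₖ₋₂:
  k=0: a=1, p=1, q=1
  k=1: a=1, p=2, q=1
  k=2: a=2, p=5, q=3
  k=3: a=3, p=17, q=10
  k=4: a=11, p=192, q=113
  k=5: a=14, p=2705, q=1592
  k=6: a=5, p=13717, q=8073
  k=7: a=4, p=57573, q=33884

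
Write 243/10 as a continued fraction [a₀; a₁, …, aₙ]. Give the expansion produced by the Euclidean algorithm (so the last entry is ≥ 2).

[24; 3, 3]

243 = 24×10 + 3
10 = 3×3 + 1
3 = 3×1 + 0  (stop)
So 243/10 = [24; 3, 3].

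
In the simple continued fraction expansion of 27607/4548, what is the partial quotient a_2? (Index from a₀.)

3

27607 = 6·4548 + 319   →  a_0 = 6
4548 = 14·319 + 82   →  a_1 = 14
319 = 3·82 + 73   →  a_2 = 3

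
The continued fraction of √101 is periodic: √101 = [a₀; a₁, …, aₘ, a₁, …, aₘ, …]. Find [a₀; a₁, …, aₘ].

a₀ = ⌊√101⌋ = 10.
With m₀=0, d₀=1 and mₖ₊₁ = dₖaₖ − mₖ, dₖ₊₁ = (n − mₖ₊₁²)/dₖ, aₖ₊₁ = ⌊(a₀+mₖ₊₁)/dₖ₊₁⌋:
  k=1: m=10, d=1, a=20
d=1 and a=2a₀=20 at k=1, so the next step gives (m, d) = (10, 1) again — its k=1 value — and the period has length 1.

[10; 20]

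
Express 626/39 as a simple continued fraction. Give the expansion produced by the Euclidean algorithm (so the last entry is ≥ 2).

[16; 19, 2]

626 = 16×39 + 2
39 = 19×2 + 1
2 = 2×1 + 0  (stop)
So 626/39 = [16; 19, 2].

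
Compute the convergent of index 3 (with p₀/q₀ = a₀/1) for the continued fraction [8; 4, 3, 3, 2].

Using pₖ = aₖpₖ₋₁ + pₖ₋₂, qₖ = aₖqₖ₋₁ + qₖ₋₂ (with p₋₁=1, p₋₂=0, q₋₁=0, q₋₂=1):
  k=0: a=8, p=8, q=1
  k=1: a=4, p=33, q=4
  k=2: a=3, p=107, q=13
  k=3: a=3, p=354, q=43

354/43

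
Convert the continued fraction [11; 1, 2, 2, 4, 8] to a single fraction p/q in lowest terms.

2986/255

Using pₖ = aₖpₖ₋₁ + pₖ₋₂ and qₖ = aₖqₖ₋₁ + qₖ₋₂:
  k=0: a=11, p=11, q=1
  k=1: a=1, p=12, q=1
  k=2: a=2, p=35, q=3
  k=3: a=2, p=82, q=7
  k=4: a=4, p=363, q=31
  k=5: a=8, p=2986, q=255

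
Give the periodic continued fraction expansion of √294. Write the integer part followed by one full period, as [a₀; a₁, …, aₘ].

[17; 6, 1, 4, 1, 6, 34]

a₀ = ⌊√294⌋ = 17.
With m₀=0, d₀=1 and mₖ₊₁ = dₖaₖ − mₖ, dₖ₊₁ = (n − mₖ₊₁²)/dₖ, aₖ₊₁ = ⌊(a₀+mₖ₊₁)/dₖ₊₁⌋:
  k=1: m=17, d=5, a=6
  k=2: m=13, d=25, a=1
  k=3: m=12, d=6, a=4
  k=4: m=12, d=25, a=1
  k=5: m=13, d=5, a=6
  k=6: m=17, d=1, a=34
d=1 and a=2a₀=34 at k=6, so the next step gives (m, d) = (17, 5) again — its k=1 value — and the period has length 6.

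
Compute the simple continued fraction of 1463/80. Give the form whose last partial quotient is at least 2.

[18; 3, 2, 11]

1463 = 18·80 + 23
80 = 3·23 + 11
23 = 2·11 + 1
11 = 11·1 + 0  (stop)
So 1463/80 = [18; 3, 2, 11].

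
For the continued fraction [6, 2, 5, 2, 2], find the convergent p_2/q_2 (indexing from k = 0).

71/11

Using pₖ = aₖpₖ₋₁ + pₖ₋₂, qₖ = aₖqₖ₋₁ + qₖ₋₂ (with p₋₁=1, p₋₂=0, q₋₁=0, q₋₂=1):
  k=0: a=6, p=6, q=1
  k=1: a=2, p=13, q=2
  k=2: a=5, p=71, q=11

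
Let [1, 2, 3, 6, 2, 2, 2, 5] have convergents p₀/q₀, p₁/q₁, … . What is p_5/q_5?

Using pₖ = aₖpₖ₋₁ + pₖ₋₂, qₖ = aₖqₖ₋₁ + qₖ₋₂ (with p₋₁=1, p₋₂=0, q₋₁=0, q₋₂=1):
  k=0: a=1, p=1, q=1
  k=1: a=2, p=3, q=2
  k=2: a=3, p=10, q=7
  k=3: a=6, p=63, q=44
  k=4: a=2, p=136, q=95
  k=5: a=2, p=335, q=234

335/234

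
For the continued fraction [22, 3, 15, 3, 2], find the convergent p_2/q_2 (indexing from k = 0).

1027/46

Using pₖ = aₖpₖ₋₁ + pₖ₋₂, qₖ = aₖqₖ₋₁ + qₖ₋₂ (with p₋₁=1, p₋₂=0, q₋₁=0, q₋₂=1):
  k=0: a=22, p=22, q=1
  k=1: a=3, p=67, q=3
  k=2: a=15, p=1027, q=46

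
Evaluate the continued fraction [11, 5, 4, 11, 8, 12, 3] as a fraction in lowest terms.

798354/71341

Fold from the inside: start with 3/1.
  12 + 1/3 = 37/3
  8 + 3/37 = 299/37
  11 + 37/299 = 3326/299
  4 + 299/3326 = 13603/3326
  5 + 3326/13603 = 71341/13603
  11 + 13603/71341 = 798354/71341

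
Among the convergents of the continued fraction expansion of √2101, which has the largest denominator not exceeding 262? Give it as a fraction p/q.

√2101 = [45; 1, 5, 8, 5, 1, 90, …] (period length 6).
Convergents:
  p_0/q_0 = 45/1
  p_1/q_1 = 46/1
  p_2/q_2 = 275/6
  p_3/q_3 = 2246/49
  p_4/q_4 = 11505/251
  p_5/q_5 = 13751/300
q_4 = 251 ≤ 262 < 300 = q_5, so the answer is 11505/251.

11505/251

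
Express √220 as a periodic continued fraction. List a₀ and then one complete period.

a₀ = ⌊√220⌋ = 14.
With m₀=0, d₀=1 and mₖ₊₁ = dₖaₖ − mₖ, dₖ₊₁ = (n − mₖ₊₁²)/dₖ, aₖ₊₁ = ⌊(a₀+mₖ₊₁)/dₖ₊₁⌋:
  k=1: m=14, d=24, a=1
  k=2: m=10, d=5, a=4
  k=3: m=10, d=24, a=1
  k=4: m=14, d=1, a=28
d=1 and a=2a₀=28 at k=4, so the next step gives (m, d) = (14, 24) again — its k=1 value — and the period has length 4.

[14; 1, 4, 1, 28]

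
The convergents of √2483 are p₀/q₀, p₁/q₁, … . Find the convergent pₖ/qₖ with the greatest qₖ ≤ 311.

√2483 = [49; 1, 4, 1, 6, 1, 4, 1, 98, …] (period length 8).
Convergents:
  p_0/q_0 = 49/1
  p_1/q_1 = 50/1
  p_2/q_2 = 249/5
  p_3/q_3 = 299/6
  p_4/q_4 = 2043/41
  p_5/q_5 = 2342/47
  p_6/q_6 = 11411/229
  p_7/q_7 = 13753/276
  p_8/q_8 = 1359205/27277
q_7 = 276 ≤ 311 < 27277 = q_8, so the answer is 13753/276.

13753/276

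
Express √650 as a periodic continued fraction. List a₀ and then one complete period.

[25; 2, 50]

a₀ = ⌊√650⌋ = 25.
With m₀=0, d₀=1 and mₖ₊₁ = dₖaₖ − mₖ, dₖ₊₁ = (n − mₖ₊₁²)/dₖ, aₖ₊₁ = ⌊(a₀+mₖ₊₁)/dₖ₊₁⌋:
  k=1: m=25, d=25, a=2
  k=2: m=25, d=1, a=50
d=1 and a=2a₀=50 at k=2, so the next step gives (m, d) = (25, 25) again — its k=1 value — and the period has length 2.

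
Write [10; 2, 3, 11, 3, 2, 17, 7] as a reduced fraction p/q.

Fold from the inside: start with 7/1.
  17 + 1/7 = 120/7
  2 + 7/120 = 247/120
  3 + 120/247 = 861/247
  11 + 247/861 = 9718/861
  3 + 861/9718 = 30015/9718
  2 + 9718/30015 = 69748/30015
  10 + 30015/69748 = 727495/69748

727495/69748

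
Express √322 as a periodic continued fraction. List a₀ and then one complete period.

[17; 1, 16, 1, 34]

a₀ = ⌊√322⌋ = 17.
With m₀=0, d₀=1 and mₖ₊₁ = dₖaₖ − mₖ, dₖ₊₁ = (n − mₖ₊₁²)/dₖ, aₖ₊₁ = ⌊(a₀+mₖ₊₁)/dₖ₊₁⌋:
  k=1: m=17, d=33, a=1
  k=2: m=16, d=2, a=16
  k=3: m=16, d=33, a=1
  k=4: m=17, d=1, a=34
d=1 and a=2a₀=34 at k=4, so the next step gives (m, d) = (17, 33) again — its k=1 value — and the period has length 4.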